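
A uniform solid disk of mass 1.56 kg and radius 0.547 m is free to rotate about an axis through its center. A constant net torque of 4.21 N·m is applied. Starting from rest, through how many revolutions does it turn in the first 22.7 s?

I = ½MR² = (1/2)(1.56)(0.547)² = 0.2334 kg·m².
α = τ/I = 4.21/0.2334 = 18.04 rad/s².
θ = ½αt² = ½(18.04)(22.7)² = 4648 rad.
Revolutions = θ/(2π) = 739.7.

≈ 740 revolutions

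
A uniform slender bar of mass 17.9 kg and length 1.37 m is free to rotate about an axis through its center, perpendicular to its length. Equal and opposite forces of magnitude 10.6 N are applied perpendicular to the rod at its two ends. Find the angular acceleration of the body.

I = (1/12)ML² = (1/12)(17.9)(1.37)² = 2.800 kg·m².
The couple gives τ = F·(L/2) + F·(L/2) = F L = (10.6)(1.37) = 14.52 N·m.
From τ = Iα: α = 14.52/2.800 = 5.187 rad/s².

α ≈ 5.19 rad/s²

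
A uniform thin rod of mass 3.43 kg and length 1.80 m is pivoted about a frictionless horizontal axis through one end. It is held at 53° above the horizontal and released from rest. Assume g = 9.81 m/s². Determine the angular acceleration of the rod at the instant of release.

α ≈ 4.92 rad/s²

About the pivot, I = (1/3)ML² = (1/3)(3.43)(1.80)² = 3.704 kg·m².
The weight acts at the center, a distance L/2 = 0.9000 m from the pivot; τ = Mg(L/2) cos 53° = 18.23 N·m.
α = τ/I = 18.23/3.704 = 4.920 rad/s².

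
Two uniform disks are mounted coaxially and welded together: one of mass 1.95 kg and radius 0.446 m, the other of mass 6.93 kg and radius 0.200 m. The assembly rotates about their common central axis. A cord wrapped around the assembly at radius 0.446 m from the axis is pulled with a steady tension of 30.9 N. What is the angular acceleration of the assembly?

I = ½M₁R₁² + ½M₂R₂² = ½(1.95)(0.446)² + ½(6.93)(0.200)² = 0.3325 kg·m².
τ = F r = (30.9)(0.446) = 13.78 N·m.
α = τ/I = 13.78/0.3325 = 41.44 rad/s².

α ≈ 41.4 rad/s²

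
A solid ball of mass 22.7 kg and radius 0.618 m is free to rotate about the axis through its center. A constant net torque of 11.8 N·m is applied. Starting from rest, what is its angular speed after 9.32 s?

I = (2/5)MR² = (2/5)(22.7)(0.618)² = 3.468 kg·m².
α = τ/I = 11.8/3.468 = 3.403 rad/s².
ω = ω₀ + αt = 0 + (3.403)(9.32) = 31.71 rad/s.

ω ≈ 31.7 rad/s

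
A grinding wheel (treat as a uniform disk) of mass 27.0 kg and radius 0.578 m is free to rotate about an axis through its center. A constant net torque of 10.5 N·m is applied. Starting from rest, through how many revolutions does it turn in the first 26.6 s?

I = ½MR² = (1/2)(27.0)(0.578)² = 4.510 kg·m².
α = τ/I = 10.5/4.510 = 2.328 rad/s².
θ = ½αt² = ½(2.328)(26.6)² = 823.6 rad.
Revolutions = θ/(2π) = 131.1.

≈ 131 revolutions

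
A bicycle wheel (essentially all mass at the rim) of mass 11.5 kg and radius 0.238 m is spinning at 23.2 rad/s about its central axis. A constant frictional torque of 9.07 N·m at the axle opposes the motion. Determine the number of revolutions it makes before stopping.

≈ 3.08 revolutions

I = MR² = (11.5)(0.238)² = 0.6514 kg·m².
The net torque has magnitude 9.07 N·m, opposing ω.
|α| = τ/I = 9.070/0.6514 = 13.92 rad/s² (deceleration).
ω² = ω₀² − 2|α|θ with ω = 0 ⇒ θ = ω₀²/(2|α|) = 19.33 rad = 3.076 rev.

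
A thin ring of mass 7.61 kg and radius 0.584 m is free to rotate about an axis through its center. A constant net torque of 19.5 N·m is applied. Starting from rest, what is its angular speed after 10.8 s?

I = MR² = (7.61)(0.584)² = 2.595 kg·m².
α = τ/I = 19.5/2.595 = 7.513 rad/s².
ω = ω₀ + αt = 0 + (7.513)(10.8) = 81.14 rad/s.

ω ≈ 81.1 rad/s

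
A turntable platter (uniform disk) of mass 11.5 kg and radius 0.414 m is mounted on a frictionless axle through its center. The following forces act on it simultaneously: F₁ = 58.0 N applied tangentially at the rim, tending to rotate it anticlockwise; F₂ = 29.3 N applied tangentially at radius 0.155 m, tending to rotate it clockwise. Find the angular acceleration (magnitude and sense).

α ≈ 19.8 rad/s², anticlockwise

I = ½MR² = (1/2)(11.5)(0.414)² = 0.9855 kg·m².
Taking anticlockwise as positive: τ₁ = +(58.0)(0.414) = +24.01 N·m; τ₂ = −(29.3)(0.155) = −4.542 N·m.
Net torque τ = 19.47 N·m.
α = τ/I = 19.47/0.9855 = 19.76 rad/s².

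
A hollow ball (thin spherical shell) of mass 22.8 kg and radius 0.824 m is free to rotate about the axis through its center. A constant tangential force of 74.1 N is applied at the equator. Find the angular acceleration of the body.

α ≈ 5.92 rad/s²

I = (2/3)MR² = (2/3)(22.8)(0.824)² = 10.32 kg·m².
τ = F R = (74.1)(0.824) = 61.06 N·m.
From τ = Iα: α = 61.06/10.32 = 5.916 rad/s².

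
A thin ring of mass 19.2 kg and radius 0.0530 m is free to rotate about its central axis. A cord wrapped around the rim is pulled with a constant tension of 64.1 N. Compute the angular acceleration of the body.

I = MR² = (19.2)(0.0530)² = 0.05393 kg·m².
τ = F R = (64.1)(0.0530) = 3.397 N·m.
From τ = Iα: α = 3.397/0.05393 = 62.99 rad/s².

α ≈ 63.0 rad/s²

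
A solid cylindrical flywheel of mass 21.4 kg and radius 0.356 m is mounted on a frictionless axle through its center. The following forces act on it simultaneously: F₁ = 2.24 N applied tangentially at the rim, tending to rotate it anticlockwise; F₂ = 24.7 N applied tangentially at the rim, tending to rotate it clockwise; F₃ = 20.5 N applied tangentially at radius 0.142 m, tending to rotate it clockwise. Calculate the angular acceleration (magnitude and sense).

I = ½MR² = (1/2)(21.4)(0.356)² = 1.356 kg·m².
Taking anticlockwise as positive: τ₁ = +(2.24)(0.356) = +0.7974 N·m; τ₂ = −(24.7)(0.356) = −8.793 N·m; τ₃ = −(20.5)(0.142) = −2.911 N·m.
Net torque τ = -10.91 N·m.
α = τ/I = -10.91/1.356 = -8.043 rad/s².

α ≈ 8.04 rad/s², clockwise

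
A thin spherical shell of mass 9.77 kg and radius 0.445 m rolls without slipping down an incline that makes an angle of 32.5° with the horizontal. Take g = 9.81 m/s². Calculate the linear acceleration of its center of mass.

a ≈ 3.16 m/s²

Translation along the incline: Mg sinθ − f = Ma.
Rotation about the center: fR = Iα with I = (2/3)MR². No-slip gives a = αR, so f = (I/R²)a = (2/3)M a.
Substituting: Mg sinθ = (1 + 0.6667)Ma, so a = g sinθ/(1 + 0.6667) = (9.81) sin 32.5° / 1.667 = 3.163 m/s².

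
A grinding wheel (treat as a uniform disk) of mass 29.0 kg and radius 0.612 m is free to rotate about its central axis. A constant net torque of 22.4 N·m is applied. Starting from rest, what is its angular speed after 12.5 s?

ω ≈ 51.6 rad/s

I = ½MR² = (1/2)(29.0)(0.612)² = 5.431 kg·m².
α = τ/I = 22.4/5.431 = 4.125 rad/s².
ω = ω₀ + αt = 0 + (4.125)(12.5) = 51.56 rad/s.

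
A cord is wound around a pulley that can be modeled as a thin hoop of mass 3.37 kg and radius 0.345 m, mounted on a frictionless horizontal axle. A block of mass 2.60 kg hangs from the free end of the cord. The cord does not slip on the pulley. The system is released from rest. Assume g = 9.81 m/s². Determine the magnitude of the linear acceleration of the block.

I = MR² = (3.37)(0.345)² = 0.4011 kg·m².
Block: mg − T = ma. Pulley: TR = Iα. No-slip: a = αR, so T = (I/R²)a = 3.370·a.
Then mg = (m + 3.370)a, so a = (2.60)(9.81)/(2.60 + 3.370) = 4.272 m/s².

a ≈ 4.27 m/s²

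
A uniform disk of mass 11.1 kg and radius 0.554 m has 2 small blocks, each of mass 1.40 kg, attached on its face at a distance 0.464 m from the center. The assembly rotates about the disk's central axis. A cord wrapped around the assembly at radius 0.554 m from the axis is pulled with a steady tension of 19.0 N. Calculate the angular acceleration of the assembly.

α ≈ 4.56 rad/s²

I_disk = ½MR² = ½(11.1)(0.554)² = 1.703 kg·m².
I_blocks = 2·m·r² = 2(1.40)(0.464)² = 0.6028 kg·m².
Total I = 2.306 kg·m².
τ = F r = (19.0)(0.554) = 10.53 N·m.
α = τ/I = 10.53/2.306 = 4.564 rad/s².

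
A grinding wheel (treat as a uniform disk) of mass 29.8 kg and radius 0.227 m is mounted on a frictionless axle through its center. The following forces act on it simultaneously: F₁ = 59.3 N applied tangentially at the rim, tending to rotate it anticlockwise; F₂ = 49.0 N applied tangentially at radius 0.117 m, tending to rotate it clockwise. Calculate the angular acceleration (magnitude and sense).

α ≈ 10.1 rad/s², anticlockwise

I = ½MR² = (1/2)(29.8)(0.227)² = 0.7678 kg·m².
Taking anticlockwise as positive: τ₁ = +(59.3)(0.227) = +13.46 N·m; τ₂ = −(49.0)(0.117) = −5.733 N·m.
Net torque τ = 7.728 N·m.
α = τ/I = 7.728/0.7678 = 10.07 rad/s².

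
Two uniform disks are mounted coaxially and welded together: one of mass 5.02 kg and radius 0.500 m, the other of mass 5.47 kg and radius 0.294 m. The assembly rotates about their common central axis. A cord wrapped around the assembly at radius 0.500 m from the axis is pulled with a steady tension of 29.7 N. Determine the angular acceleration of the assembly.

I = ½M₁R₁² + ½M₂R₂² = ½(5.02)(0.500)² + ½(5.47)(0.294)² = 0.8639 kg·m².
τ = F r = (29.7)(0.500) = 14.85 N·m.
α = τ/I = 14.85/0.8639 = 17.19 rad/s².

α ≈ 17.2 rad/s²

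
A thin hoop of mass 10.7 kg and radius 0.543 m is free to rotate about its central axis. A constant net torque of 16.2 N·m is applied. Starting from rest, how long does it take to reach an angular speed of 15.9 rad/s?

I = MR² = (10.7)(0.543)² = 3.155 kg·m².
α = τ/I = 16.2/3.155 = 5.135 rad/s².
ω = αt ⇒ t = ω/α = 15.9/5.135 = 3.096 s.

t ≈ 3.10 s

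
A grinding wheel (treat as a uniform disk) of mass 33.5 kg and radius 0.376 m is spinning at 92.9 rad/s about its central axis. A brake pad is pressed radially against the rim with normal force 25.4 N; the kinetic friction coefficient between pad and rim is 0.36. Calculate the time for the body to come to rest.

t ≈ 64.0 s

I = ½MR² = (1/2)(33.5)(0.376)² = 2.368 kg·m².
Friction force f = μN = (0.36)(25.4) = 9.144 N at the rim; torque magnitude τ = fR = 3.438 N·m, opposing ω.
|α| = τ/I = 3.438/2.368 = 1.452 rad/s² (deceleration).
0 = ω₀ − |α|t ⇒ t = ω₀/|α| = 92.9/1.452 = 63.99 s.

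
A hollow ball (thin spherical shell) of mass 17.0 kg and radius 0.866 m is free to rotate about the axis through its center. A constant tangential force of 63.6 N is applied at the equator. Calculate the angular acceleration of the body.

α ≈ 6.48 rad/s²

I = (2/3)MR² = (2/3)(17.0)(0.866)² = 8.500 kg·m².
τ = F R = (63.6)(0.866) = 55.08 N·m.
Newton's second law for rotation, τ = Iα, gives α = τ/I = 55.08/8.500 = 6.480 rad/s².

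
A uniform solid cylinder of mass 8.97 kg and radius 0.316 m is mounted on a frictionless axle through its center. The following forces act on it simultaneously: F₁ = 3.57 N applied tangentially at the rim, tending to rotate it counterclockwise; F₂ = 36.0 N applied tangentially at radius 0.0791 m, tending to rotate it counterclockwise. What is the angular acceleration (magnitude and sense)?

α ≈ 8.88 rad/s², counterclockwise

I = ½MR² = (1/2)(8.97)(0.316)² = 0.4479 kg·m².
Taking counterclockwise as positive: τ₁ = +(3.57)(0.316) = +1.128 N·m; τ₂ = +(36.0)(0.0791) = +2.848 N·m.
Net torque τ = 3.976 N·m.
α = τ/I = 3.976/0.4479 = 8.877 rad/s².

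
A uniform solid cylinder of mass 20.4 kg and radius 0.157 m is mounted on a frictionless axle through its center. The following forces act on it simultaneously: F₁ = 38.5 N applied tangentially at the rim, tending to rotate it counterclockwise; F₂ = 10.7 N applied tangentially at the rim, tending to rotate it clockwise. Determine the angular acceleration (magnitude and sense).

I = ½MR² = (1/2)(20.4)(0.157)² = 0.2514 kg·m².
Taking counterclockwise as positive: τ₁ = +(38.5)(0.157) = +6.045 N·m; τ₂ = −(10.7)(0.157) = −1.680 N·m.
Net torque τ = 4.365 N·m.
α = τ/I = 4.365/0.2514 = 17.36 rad/s².

α ≈ 17.4 rad/s², counterclockwise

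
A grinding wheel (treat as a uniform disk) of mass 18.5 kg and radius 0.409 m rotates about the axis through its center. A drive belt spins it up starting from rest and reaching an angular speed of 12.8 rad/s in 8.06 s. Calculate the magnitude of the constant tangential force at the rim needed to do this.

I = ½MR² = (1/2)(18.5)(0.409)² = 1.547 kg·m².
α = Δω/Δt = (12.8 − 0)/8.06 = 1.588 rad/s².
The required torque is τ = Iα = (1.547)(1.588) = 2.457 N·m.
A tangential force at the rim gives τ = FR, so F = τ/R = 2.457/0.409 = 6.008 N.

F ≈ 6.01 N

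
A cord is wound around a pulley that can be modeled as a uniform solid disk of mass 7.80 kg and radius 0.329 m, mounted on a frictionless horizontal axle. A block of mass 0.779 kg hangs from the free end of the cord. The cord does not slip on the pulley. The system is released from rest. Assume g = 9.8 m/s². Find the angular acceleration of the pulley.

α ≈ 4.96 rad/s²

I = ½MR² = (1/2)(7.80)(0.329)² = 0.4221 kg·m².
Block: mg − T = ma. Pulley: TR = Iα. No-slip: a = αR, so T = (I/R²)a = 3.900·a.
Then mg = (m + 3.900)a, so a = (0.779)(9.8)/(0.779 + 3.900) = 1.632 m/s².
α = a/R = 1.632/0.329 = 4.959 rad/s².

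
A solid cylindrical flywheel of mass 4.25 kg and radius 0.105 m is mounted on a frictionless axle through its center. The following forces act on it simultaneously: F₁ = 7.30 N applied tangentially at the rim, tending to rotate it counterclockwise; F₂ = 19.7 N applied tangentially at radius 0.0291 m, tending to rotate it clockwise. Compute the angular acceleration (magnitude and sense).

α ≈ 8.25 rad/s², counterclockwise

I = ½MR² = (1/2)(4.25)(0.105)² = 0.02343 kg·m².
Taking counterclockwise as positive: τ₁ = +(7.30)(0.105) = +0.7665 N·m; τ₂ = −(19.7)(0.0291) = −0.5733 N·m.
Net torque τ = 0.1932 N·m.
α = τ/I = 0.1932/0.02343 = 8.248 rad/s².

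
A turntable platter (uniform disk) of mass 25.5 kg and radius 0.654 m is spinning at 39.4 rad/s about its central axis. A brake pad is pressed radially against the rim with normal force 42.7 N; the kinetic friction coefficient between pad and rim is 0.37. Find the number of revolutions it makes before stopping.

≈ 65.2 revolutions

I = ½MR² = (1/2)(25.5)(0.654)² = 5.453 kg·m².
Friction force f = μN = (0.37)(42.7) = 15.80 N at the rim; torque magnitude τ = fR = 10.33 N·m, opposing ω.
|α| = τ/I = 10.33/5.453 = 1.895 rad/s² (deceleration).
ω² = ω₀² − 2|α|θ with ω = 0 ⇒ θ = ω₀²/(2|α|) = 409.7 rad = 65.20 rev.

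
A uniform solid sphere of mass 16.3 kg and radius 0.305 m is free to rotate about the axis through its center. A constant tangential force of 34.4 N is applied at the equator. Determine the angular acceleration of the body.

α ≈ 17.3 rad/s²

I = (2/5)MR² = (2/5)(16.3)(0.305)² = 0.6065 kg·m².
τ = F R = (34.4)(0.305) = 10.49 N·m.
Newton's second law for rotation, τ = Iα, gives α = τ/I = 10.49/0.6065 = 17.30 rad/s².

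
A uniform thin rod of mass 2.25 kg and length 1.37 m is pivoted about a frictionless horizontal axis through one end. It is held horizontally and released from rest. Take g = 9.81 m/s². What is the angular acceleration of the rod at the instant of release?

α ≈ 10.7 rad/s²

About the pivot, I = (1/3)ML² = (1/3)(2.25)(1.37)² = 1.408 kg·m².
The weight acts at the center, a distance L/2 = 0.6850 m from the pivot; τ = Mg(L/2) = 15.12 N·m.
α = τ/I = 15.12/1.408 = 10.74 rad/s².
(Equivalently α = (3g/(2L)) = 10.74 rad/s².)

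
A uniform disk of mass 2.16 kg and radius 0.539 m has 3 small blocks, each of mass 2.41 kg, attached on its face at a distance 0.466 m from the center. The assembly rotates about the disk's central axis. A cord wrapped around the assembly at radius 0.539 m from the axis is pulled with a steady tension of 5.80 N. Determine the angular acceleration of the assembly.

I_disk = ½MR² = ½(2.16)(0.539)² = 0.3138 kg·m².
I_blocks = 3·m·r² = 3(2.41)(0.466)² = 1.570 kg·m².
Total I = 1.884 kg·m².
τ = F r = (5.80)(0.539) = 3.126 N·m.
α = τ/I = 3.126/1.884 = 1.660 rad/s².

α ≈ 1.66 rad/s²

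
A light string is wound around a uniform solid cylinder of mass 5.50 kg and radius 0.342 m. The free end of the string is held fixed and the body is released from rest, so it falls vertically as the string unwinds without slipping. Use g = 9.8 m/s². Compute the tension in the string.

Translation: Mg − T = Ma. Rotation about the center: TR = Iα with I = ½MR².
With a = αR: T = (I/R²)a = (1/2)M a, so Mg = (1 + 0.5000)Ma.
a = g/(1 + 0.5000) = 9.8/1.500 = 6.533 m/s².
T = 0.5000·M·a = (0.5000)(5.50)(6.533) = 17.97 N.

T ≈ 18.0 N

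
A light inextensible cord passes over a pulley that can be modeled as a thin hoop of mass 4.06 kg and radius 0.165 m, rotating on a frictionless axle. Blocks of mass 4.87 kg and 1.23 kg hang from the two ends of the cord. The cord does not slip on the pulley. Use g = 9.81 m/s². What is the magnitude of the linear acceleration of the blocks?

I = MR² = (4.06)(0.165)² = 0.1105 kg·m².
Heavier block: m₁g − T₁ = m₁a. Lighter block: T₂ − m₂g = m₂a.
Pulley: (T₁ − T₂)R = Iα = I(a/R), so T₁ − T₂ = (I/R²)a = 1·M_p a = 4.060·a.
Adding the three: (m₁ − m₂)g = (m₁ + m₂ + 4.060)a, so a = (4.87 − 1.23)(9.81)/(4.87 + 1.23 + 4.060) = 3.515 m/s².

a ≈ 3.51 m/s²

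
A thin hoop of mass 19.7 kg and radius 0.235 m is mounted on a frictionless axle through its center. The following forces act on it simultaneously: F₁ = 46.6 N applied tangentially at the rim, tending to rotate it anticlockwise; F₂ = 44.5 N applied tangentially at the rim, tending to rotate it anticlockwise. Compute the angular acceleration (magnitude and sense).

α ≈ 19.7 rad/s², anticlockwise

I = MR² = (19.7)(0.235)² = 1.088 kg·m².
Taking anticlockwise as positive: τ₁ = +(46.6)(0.235) = +10.95 N·m; τ₂ = +(44.5)(0.235) = +10.46 N·m.
Net torque τ = 21.41 N·m.
α = τ/I = 21.41/1.088 = 19.68 rad/s².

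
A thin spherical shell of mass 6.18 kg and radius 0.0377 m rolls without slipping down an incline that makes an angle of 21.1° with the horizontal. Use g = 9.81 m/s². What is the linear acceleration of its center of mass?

Translation along the incline: Mg sinθ − f = Ma.
Rotation about the center: fR = Iα with I = (2/3)MR². No-slip gives a = αR, so f = (I/R²)a = (2/3)M a.
Substituting: Mg sinθ = (1 + 0.6667)Ma, so a = g sinθ/(1 + 0.6667) = (9.81) sin 21.1° / 1.667 = 2.119 m/s².

a ≈ 2.12 m/s²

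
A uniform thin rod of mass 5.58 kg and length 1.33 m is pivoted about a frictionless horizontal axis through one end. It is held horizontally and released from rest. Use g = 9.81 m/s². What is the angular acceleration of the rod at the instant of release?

α ≈ 11.1 rad/s²

About the pivot, I = (1/3)ML² = (1/3)(5.58)(1.33)² = 3.290 kg·m².
The weight acts at the center, a distance L/2 = 0.6650 m from the pivot; τ = Mg(L/2) = 36.40 N·m.
α = τ/I = 36.40/3.290 = 11.06 rad/s².
(Equivalently α = (3g/(2L)) = 11.06 rad/s².)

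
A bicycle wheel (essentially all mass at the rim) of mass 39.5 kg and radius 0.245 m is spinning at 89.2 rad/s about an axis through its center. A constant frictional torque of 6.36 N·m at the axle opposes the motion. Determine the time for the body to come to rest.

I = MR² = (39.5)(0.245)² = 2.371 kg·m².
The net torque has magnitude 6.36 N·m, opposing ω.
|α| = τ/I = 6.360/2.371 = 2.682 rad/s² (deceleration).
0 = ω₀ − |α|t ⇒ t = ω₀/|α| = 89.2/2.682 = 33.25 s.

t ≈ 33.3 s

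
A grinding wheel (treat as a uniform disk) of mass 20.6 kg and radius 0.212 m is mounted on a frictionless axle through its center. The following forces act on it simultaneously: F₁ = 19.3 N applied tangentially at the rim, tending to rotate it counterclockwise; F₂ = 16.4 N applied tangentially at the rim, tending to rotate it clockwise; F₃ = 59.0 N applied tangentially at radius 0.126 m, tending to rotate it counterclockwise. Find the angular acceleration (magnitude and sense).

I = ½MR² = (1/2)(20.6)(0.212)² = 0.4629 kg·m².
Taking counterclockwise as positive: τ₁ = +(19.3)(0.212) = +4.092 N·m; τ₂ = −(16.4)(0.212) = −3.477 N·m; τ₃ = +(59.0)(0.126) = +7.434 N·m.
Net torque τ = 8.049 N·m.
α = τ/I = 8.049/0.4629 = 17.39 rad/s².

α ≈ 17.4 rad/s², counterclockwise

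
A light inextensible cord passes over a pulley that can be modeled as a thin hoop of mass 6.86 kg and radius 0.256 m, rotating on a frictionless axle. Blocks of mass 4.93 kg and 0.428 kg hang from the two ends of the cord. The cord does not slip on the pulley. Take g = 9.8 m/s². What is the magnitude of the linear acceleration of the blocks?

I = MR² = (6.86)(0.256)² = 0.4496 kg·m².
Heavier block: m₁g − T₁ = m₁a. Lighter block: T₂ − m₂g = m₂a.
Pulley: (T₁ − T₂)R = Iα = I(a/R), so T₁ − T₂ = (I/R²)a = 1·M_p a = 6.860·a.
Adding the three: (m₁ − m₂)g = (m₁ + m₂ + 6.860)a, so a = (4.93 − 0.428)(9.8)/(4.93 + 0.428 + 6.860) = 3.611 m/s².

a ≈ 3.61 m/s²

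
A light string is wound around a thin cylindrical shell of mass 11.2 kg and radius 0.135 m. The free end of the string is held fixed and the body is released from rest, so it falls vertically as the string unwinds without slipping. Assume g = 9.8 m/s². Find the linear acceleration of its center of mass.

Translation: Mg − T = Ma. Rotation about the center: TR = Iα with I = MR².
With a = αR: T = (I/R²)a = M a, so Mg = (1 + 1.000)Ma.
a = g/(1 + 1.000) = 9.8/2.000 = 4.900 m/s².

a ≈ 4.90 m/s²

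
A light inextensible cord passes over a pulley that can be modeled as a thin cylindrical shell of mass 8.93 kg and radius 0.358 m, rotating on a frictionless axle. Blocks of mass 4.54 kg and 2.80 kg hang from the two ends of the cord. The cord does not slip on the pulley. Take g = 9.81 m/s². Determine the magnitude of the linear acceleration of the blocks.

I = MR² = (8.93)(0.358)² = 1.145 kg·m².
Heavier block: m₁g − T₁ = m₁a. Lighter block: T₂ − m₂g = m₂a.
Pulley: (T₁ − T₂)R = Iα = I(a/R), so T₁ − T₂ = (I/R²)a = 1·M_p a = 8.930·a.
Adding the three: (m₁ − m₂)g = (m₁ + m₂ + 8.930)a, so a = (4.54 − 2.80)(9.81)/(4.54 + 2.80 + 8.930) = 1.049 m/s².

a ≈ 1.05 m/s²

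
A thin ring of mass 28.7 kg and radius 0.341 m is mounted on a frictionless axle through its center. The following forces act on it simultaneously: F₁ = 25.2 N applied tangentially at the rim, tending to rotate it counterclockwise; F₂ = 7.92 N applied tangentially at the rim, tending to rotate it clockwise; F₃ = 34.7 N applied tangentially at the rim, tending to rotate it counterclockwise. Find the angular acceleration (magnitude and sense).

α ≈ 5.31 rad/s², counterclockwise

I = MR² = (28.7)(0.341)² = 3.337 kg·m².
Taking counterclockwise as positive: τ₁ = +(25.2)(0.341) = +8.593 N·m; τ₂ = −(7.92)(0.341) = −2.701 N·m; τ₃ = +(34.7)(0.341) = +11.83 N·m.
Net torque τ = 17.73 N·m.
α = τ/I = 17.73/3.337 = 5.311 rad/s².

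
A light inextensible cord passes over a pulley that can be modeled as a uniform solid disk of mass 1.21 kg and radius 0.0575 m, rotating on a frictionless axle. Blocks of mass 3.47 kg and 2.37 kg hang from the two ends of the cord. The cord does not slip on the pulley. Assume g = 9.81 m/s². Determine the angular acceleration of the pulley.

α ≈ 29.1 rad/s²

I = ½MR² = (1/2)(1.21)(0.0575)² = 0.002000 kg·m².
Heavier block: m₁g − T₁ = m₁a. Lighter block: T₂ − m₂g = m₂a.
Pulley: (T₁ − T₂)R = Iα = I(a/R), so T₁ − T₂ = (I/R²)a = (1/2)M_p a = 0.6050·a.
Adding the three: (m₁ − m₂)g = (m₁ + m₂ + 0.6050)a, so a = (3.47 − 2.37)(9.81)/(3.47 + 2.37 + 0.6050) = 1.674 m/s².
α = a/R = 1.674/0.0575 = 29.12 rad/s².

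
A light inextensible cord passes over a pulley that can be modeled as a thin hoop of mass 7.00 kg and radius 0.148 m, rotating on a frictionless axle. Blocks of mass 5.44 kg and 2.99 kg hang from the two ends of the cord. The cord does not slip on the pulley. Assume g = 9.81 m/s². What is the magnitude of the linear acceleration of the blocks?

I = MR² = (7.00)(0.148)² = 0.1533 kg·m².
Heavier block: m₁g − T₁ = m₁a. Lighter block: T₂ − m₂g = m₂a.
Pulley: (T₁ − T₂)R = Iα = I(a/R), so T₁ − T₂ = (I/R²)a = 1·M_p a = 7.000·a.
Adding the three: (m₁ − m₂)g = (m₁ + m₂ + 7.000)a, so a = (5.44 − 2.99)(9.81)/(5.44 + 2.99 + 7.000) = 1.558 m/s².

a ≈ 1.56 m/s²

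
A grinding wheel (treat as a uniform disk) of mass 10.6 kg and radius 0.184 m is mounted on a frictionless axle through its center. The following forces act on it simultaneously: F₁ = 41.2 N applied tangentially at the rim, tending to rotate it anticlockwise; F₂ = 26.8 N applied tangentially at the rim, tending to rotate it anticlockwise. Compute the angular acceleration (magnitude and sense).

α ≈ 69.7 rad/s², anticlockwise

I = ½MR² = (1/2)(10.6)(0.184)² = 0.1794 kg·m².
Taking anticlockwise as positive: τ₁ = +(41.2)(0.184) = +7.581 N·m; τ₂ = +(26.8)(0.184) = +4.931 N·m.
Net torque τ = 12.51 N·m.
α = τ/I = 12.51/0.1794 = 69.73 rad/s².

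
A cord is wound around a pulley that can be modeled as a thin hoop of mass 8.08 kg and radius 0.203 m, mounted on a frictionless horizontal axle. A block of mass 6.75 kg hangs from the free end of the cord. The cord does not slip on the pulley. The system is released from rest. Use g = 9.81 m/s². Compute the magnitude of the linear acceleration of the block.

I = MR² = (8.08)(0.203)² = 0.3330 kg·m².
Block: mg − T = ma. Pulley: TR = Iα. No-slip: a = αR, so T = (I/R²)a = 8.080·a.
Then mg = (m + 8.080)a, so a = (6.75)(9.81)/(6.75 + 8.080) = 4.465 m/s².

a ≈ 4.47 m/s²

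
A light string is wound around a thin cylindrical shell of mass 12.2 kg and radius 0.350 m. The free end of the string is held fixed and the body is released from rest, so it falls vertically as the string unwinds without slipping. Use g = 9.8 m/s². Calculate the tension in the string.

Translation: Mg − T = Ma. Rotation about the center: TR = Iα with I = MR².
With a = αR: T = (I/R²)a = M a, so Mg = (1 + 1.000)Ma.
a = g/(1 + 1.000) = 9.8/2.000 = 4.900 m/s².
T = 1.000·M·a = (1.000)(12.2)(4.900) = 59.78 N.

T ≈ 59.8 N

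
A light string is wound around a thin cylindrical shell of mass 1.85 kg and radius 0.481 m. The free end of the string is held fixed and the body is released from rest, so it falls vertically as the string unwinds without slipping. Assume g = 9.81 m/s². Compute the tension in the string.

T ≈ 9.07 N

Translation: Mg − T = Ma. Rotation about the center: TR = Iα with I = MR².
With a = αR: T = (I/R²)a = M a, so Mg = (1 + 1.000)Ma.
a = g/(1 + 1.000) = 9.81/2.000 = 4.905 m/s².
T = 1.000·M·a = (1.000)(1.85)(4.905) = 9.074 N.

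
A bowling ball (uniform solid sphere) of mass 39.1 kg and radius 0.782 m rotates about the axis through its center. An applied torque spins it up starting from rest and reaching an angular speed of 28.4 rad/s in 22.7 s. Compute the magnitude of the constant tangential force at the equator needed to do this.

I = (2/5)MR² = (2/5)(39.1)(0.782)² = 9.564 kg·m².
α = Δω/Δt = (28.4 − 0)/22.7 = 1.251 rad/s².
The required torque is τ = Iα = (9.564)(1.251) = 11.97 N·m.
A tangential force at the equator gives τ = FR, so F = τ/R = 11.97/0.782 = 15.30 N.

F ≈ 15.3 N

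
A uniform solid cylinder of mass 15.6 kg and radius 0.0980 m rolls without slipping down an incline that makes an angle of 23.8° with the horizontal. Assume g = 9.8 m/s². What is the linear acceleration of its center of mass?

Translation along the incline: Mg sinθ − f = Ma.
Rotation about the center: fR = Iα with I = ½MR². No-slip gives a = αR, so f = (I/R²)a = (1/2)M a.
Substituting: Mg sinθ = (1 + 0.5000)Ma, so a = g sinθ/(1 + 0.5000) = (9.8) sin 23.8° / 1.500 = 2.636 m/s².

a ≈ 2.64 m/s²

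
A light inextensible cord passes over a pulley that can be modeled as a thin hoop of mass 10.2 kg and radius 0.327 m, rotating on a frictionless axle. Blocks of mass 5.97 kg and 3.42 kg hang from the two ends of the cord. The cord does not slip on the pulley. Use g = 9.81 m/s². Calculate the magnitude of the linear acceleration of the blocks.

I = MR² = (10.2)(0.327)² = 1.091 kg·m².
Heavier block: m₁g − T₁ = m₁a. Lighter block: T₂ − m₂g = m₂a.
Pulley: (T₁ − T₂)R = Iα = I(a/R), so T₁ − T₂ = (I/R²)a = 1·M_p a = 10.20·a.
Adding the three: (m₁ − m₂)g = (m₁ + m₂ + 10.20)a, so a = (5.97 − 3.42)(9.81)/(5.97 + 3.42 + 10.20) = 1.277 m/s².

a ≈ 1.28 m/s²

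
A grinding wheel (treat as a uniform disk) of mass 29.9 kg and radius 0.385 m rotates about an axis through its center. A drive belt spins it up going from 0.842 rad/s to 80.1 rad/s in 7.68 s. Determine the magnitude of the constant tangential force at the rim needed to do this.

F ≈ 59.4 N

I = ½MR² = (1/2)(29.9)(0.385)² = 2.216 kg·m².
α = Δω/Δt = (80.1 − 0.842)/7.68 = 10.32 rad/s².
The required torque is τ = Iα = (2.216)(10.32) = 22.87 N·m.
A tangential force at the rim gives τ = FR, so F = τ/R = 22.87/0.385 = 59.40 N.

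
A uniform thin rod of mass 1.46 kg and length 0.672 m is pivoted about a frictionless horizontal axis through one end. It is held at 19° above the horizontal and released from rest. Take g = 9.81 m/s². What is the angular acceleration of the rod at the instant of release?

About the pivot, I = (1/3)ML² = (1/3)(1.46)(0.672)² = 0.2198 kg·m².
The weight acts at the center, a distance L/2 = 0.3360 m from the pivot; τ = Mg(L/2) cos 19° = 4.550 N·m.
α = τ/I = 4.550/0.2198 = 20.70 rad/s².
(Equivalently α = (3g/(2L)) cos 19° = 20.70 rad/s².)

α ≈ 20.7 rad/s²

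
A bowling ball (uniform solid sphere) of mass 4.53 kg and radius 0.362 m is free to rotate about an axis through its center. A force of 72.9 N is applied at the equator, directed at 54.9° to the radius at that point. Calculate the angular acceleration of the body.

α ≈ 90.9 rad/s²

I = (2/5)MR² = (2/5)(4.53)(0.362)² = 0.2375 kg·m².
Only the tangential component produces torque: τ = F R sinθ = (72.9)(0.362) sin 54.9° = 21.59 N·m.
From τ = Iα: α = 21.59/0.2375 = 90.93 rad/s².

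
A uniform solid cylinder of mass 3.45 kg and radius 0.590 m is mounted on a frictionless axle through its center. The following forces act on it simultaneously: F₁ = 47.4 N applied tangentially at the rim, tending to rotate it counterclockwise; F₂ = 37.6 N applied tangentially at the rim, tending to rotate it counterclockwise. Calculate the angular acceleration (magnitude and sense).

I = ½MR² = (1/2)(3.45)(0.590)² = 0.6005 kg·m².
Taking counterclockwise as positive: τ₁ = +(47.4)(0.590) = +27.97 N·m; τ₂ = +(37.6)(0.590) = +22.18 N·m.
Net torque τ = 50.15 N·m.
α = τ/I = 50.15/0.6005 = 83.52 rad/s².

α ≈ 83.5 rad/s², counterclockwise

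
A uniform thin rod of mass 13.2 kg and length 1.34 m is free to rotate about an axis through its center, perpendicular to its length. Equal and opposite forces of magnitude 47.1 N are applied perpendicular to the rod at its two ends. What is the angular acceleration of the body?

I = (1/12)ML² = (1/12)(13.2)(1.34)² = 1.975 kg·m².
The couple gives τ = F·(L/2) + F·(L/2) = F L = (47.1)(1.34) = 63.11 N·m.
From τ = Iα: α = 63.11/1.975 = 31.95 rad/s².

α ≈ 32.0 rad/s²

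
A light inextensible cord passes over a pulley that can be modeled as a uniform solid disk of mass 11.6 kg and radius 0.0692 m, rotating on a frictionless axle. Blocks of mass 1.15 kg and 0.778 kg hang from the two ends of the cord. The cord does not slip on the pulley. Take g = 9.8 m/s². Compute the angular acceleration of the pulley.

I = ½MR² = (1/2)(11.6)(0.0692)² = 0.02777 kg·m².
Heavier block: m₁g − T₁ = m₁a. Lighter block: T₂ − m₂g = m₂a.
Pulley: (T₁ − T₂)R = Iα = I(a/R), so T₁ − T₂ = (I/R²)a = (1/2)M_p a = 5.800·a.
Adding the three: (m₁ − m₂)g = (m₁ + m₂ + 5.800)a, so a = (1.15 − 0.778)(9.8)/(1.15 + 0.778 + 5.800) = 0.4717 m/s².
α = a/R = 0.4717/0.0692 = 6.817 rad/s².

α ≈ 6.82 rad/s²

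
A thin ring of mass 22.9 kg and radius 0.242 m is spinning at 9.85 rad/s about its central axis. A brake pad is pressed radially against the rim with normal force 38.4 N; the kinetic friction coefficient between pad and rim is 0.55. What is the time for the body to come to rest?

t ≈ 2.58 s

I = MR² = (22.9)(0.242)² = 1.341 kg·m².
Friction force f = μN = (0.55)(38.4) = 21.12 N at the rim; torque magnitude τ = fR = 5.111 N·m, opposing ω.
|α| = τ/I = 5.111/1.341 = 3.811 rad/s² (deceleration).
0 = ω₀ − |α|t ⇒ t = ω₀/|α| = 9.85/3.811 = 2.585 s.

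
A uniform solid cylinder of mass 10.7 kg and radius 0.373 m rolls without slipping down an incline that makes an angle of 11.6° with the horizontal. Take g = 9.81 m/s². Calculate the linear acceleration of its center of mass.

a ≈ 1.32 m/s²

Translation along the incline: Mg sinθ − f = Ma.
Rotation about the center: fR = Iα with I = ½MR². No-slip gives a = αR, so f = (I/R²)a = (1/2)M a.
Substituting: Mg sinθ = (1 + 0.5000)Ma, so a = g sinθ/(1 + 0.5000) = (9.81) sin 11.6° / 1.500 = 1.315 m/s².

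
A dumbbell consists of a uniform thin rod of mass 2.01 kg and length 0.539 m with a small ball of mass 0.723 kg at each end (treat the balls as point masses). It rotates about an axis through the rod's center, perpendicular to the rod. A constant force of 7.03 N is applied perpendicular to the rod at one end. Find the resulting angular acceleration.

α ≈ 12.3 rad/s²

I_rod = (1/12)ML² = (1/12)(2.01)(0.539)² = 0.04866 kg·m².
I_balls = 2·m·(L/2)² = 2(0.723)(0.2695)² = 0.1050 kg·m².
Total I = 0.1537 kg·m².
τ = F·(L/2) = (7.03)(0.270) = 1.895 N·m.
α = τ/I = 1.895/0.1537 = 12.33 rad/s².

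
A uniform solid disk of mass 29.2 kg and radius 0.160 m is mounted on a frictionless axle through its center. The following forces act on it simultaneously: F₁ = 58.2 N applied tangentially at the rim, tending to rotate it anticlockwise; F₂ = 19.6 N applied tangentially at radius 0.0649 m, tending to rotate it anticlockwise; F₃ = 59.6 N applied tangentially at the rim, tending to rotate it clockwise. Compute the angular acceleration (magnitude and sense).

α ≈ 2.80 rad/s², anticlockwise

I = ½MR² = (1/2)(29.2)(0.160)² = 0.3738 kg·m².
Taking anticlockwise as positive: τ₁ = +(58.2)(0.160) = +9.312 N·m; τ₂ = +(19.6)(0.0649) = +1.272 N·m; τ₃ = −(59.6)(0.160) = −9.536 N·m.
Net torque τ = 1.048 N·m.
α = τ/I = 1.048/0.3738 = 2.804 rad/s².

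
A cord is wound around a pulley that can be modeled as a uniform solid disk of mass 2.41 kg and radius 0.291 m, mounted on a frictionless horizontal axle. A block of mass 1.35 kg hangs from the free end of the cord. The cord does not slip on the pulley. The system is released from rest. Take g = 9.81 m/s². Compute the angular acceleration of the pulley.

α ≈ 17.8 rad/s²

I = ½MR² = (1/2)(2.41)(0.291)² = 0.1020 kg·m².
Block: mg − T = ma. Pulley: TR = Iα. No-slip: a = αR, so T = (I/R²)a = 1.205·a.
Then mg = (m + 1.205)a, so a = (1.35)(9.81)/(1.35 + 1.205) = 5.183 m/s².
α = a/R = 5.183/0.291 = 17.81 rad/s².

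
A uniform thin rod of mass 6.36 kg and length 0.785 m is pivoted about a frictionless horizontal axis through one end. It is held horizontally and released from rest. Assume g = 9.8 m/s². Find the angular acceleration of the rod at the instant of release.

About the pivot, I = (1/3)ML² = (1/3)(6.36)(0.785)² = 1.306 kg·m².
The weight acts at the center, a distance L/2 = 0.3925 m from the pivot; τ = Mg(L/2) = 24.46 N·m.
α = τ/I = 24.46/1.306 = 18.73 rad/s².
(Equivalently α = (3g/(2L)) = 18.73 rad/s².)

α ≈ 18.7 rad/s²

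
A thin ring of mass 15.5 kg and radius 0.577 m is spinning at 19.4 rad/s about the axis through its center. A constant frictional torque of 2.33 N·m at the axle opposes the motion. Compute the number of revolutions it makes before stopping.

≈ 66.3 revolutions

I = MR² = (15.5)(0.577)² = 5.160 kg·m².
The net torque has magnitude 2.33 N·m, opposing ω.
|α| = τ/I = 2.330/5.160 = 0.4515 rad/s² (deceleration).
ω² = ω₀² − 2|α|θ with ω = 0 ⇒ θ = ω₀²/(2|α|) = 416.8 rad = 66.33 rev.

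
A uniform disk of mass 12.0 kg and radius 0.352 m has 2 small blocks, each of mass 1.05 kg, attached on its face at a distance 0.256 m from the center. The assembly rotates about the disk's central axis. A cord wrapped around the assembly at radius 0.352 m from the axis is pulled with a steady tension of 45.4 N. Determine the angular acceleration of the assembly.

I_disk = ½MR² = ½(12.0)(0.352)² = 0.7434 kg·m².
I_blocks = 2·m·r² = 2(1.05)(0.256)² = 0.1376 kg·m².
Total I = 0.8810 kg·m².
τ = F r = (45.4)(0.352) = 15.98 N·m.
α = τ/I = 15.98/0.8810 = 18.14 rad/s².

α ≈ 18.1 rad/s²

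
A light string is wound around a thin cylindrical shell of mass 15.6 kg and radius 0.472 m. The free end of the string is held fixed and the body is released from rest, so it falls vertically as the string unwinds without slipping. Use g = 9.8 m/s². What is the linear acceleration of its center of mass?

Translation: Mg − T = Ma. Rotation about the center: TR = Iα with I = MR².
With a = αR: T = (I/R²)a = M a, so Mg = (1 + 1.000)Ma.
a = g/(1 + 1.000) = 9.8/2.000 = 4.900 m/s².

a ≈ 4.90 m/s²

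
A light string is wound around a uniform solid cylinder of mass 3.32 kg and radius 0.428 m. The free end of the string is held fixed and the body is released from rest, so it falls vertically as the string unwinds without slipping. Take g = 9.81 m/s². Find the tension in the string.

Translation: Mg − T = Ma. Rotation about the center: TR = Iα with I = ½MR².
With a = αR: T = (I/R²)a = (1/2)M a, so Mg = (1 + 0.5000)Ma.
a = g/(1 + 0.5000) = 9.81/1.500 = 6.540 m/s².
T = 0.5000·M·a = (0.5000)(3.32)(6.540) = 10.86 N.

T ≈ 10.9 N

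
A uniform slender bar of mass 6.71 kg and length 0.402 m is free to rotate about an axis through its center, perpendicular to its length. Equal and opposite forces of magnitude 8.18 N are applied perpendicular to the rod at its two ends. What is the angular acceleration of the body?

α ≈ 36.4 rad/s²

I = (1/12)ML² = (1/12)(6.71)(0.402)² = 0.09036 kg·m².
The couple gives τ = F·(L/2) + F·(L/2) = F L = (8.18)(0.402) = 3.288 N·m.
From τ = Iα: α = 3.288/0.09036 = 36.39 rad/s².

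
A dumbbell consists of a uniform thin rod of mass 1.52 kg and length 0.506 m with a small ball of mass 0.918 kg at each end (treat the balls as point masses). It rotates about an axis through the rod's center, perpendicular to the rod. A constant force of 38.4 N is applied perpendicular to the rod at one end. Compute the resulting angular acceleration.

I_rod = (1/12)ML² = (1/12)(1.52)(0.506)² = 0.03243 kg·m².
I_balls = 2·m·(L/2)² = 2(0.918)(0.2530)² = 0.1175 kg·m².
Total I = 0.1500 kg·m².
τ = F·(L/2) = (38.4)(0.253) = 9.715 N·m.
α = τ/I = 9.715/0.1500 = 64.79 rad/s².

α ≈ 64.8 rad/s²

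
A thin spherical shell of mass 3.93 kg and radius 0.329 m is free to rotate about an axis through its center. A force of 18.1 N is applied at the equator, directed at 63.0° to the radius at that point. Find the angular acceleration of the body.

I = (2/3)MR² = (2/3)(3.93)(0.329)² = 0.2836 kg·m².
Only the tangential component produces torque: τ = F R sinθ = (18.1)(0.329) sin 63.0° = 5.306 N·m.
Newton's second law for rotation, τ = Iα, gives α = τ/I = 5.306/0.2836 = 18.71 rad/s².

α ≈ 18.7 rad/s²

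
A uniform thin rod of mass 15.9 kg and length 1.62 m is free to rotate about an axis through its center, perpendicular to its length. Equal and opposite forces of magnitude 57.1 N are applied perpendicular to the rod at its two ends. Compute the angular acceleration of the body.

α ≈ 26.6 rad/s²

I = (1/12)ML² = (1/12)(15.9)(1.62)² = 3.477 kg·m².
The couple gives τ = F·(L/2) + F·(L/2) = F L = (57.1)(1.62) = 92.50 N·m.
Newton's second law for rotation, τ = Iα, gives α = τ/I = 92.50/3.477 = 26.60 rad/s².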